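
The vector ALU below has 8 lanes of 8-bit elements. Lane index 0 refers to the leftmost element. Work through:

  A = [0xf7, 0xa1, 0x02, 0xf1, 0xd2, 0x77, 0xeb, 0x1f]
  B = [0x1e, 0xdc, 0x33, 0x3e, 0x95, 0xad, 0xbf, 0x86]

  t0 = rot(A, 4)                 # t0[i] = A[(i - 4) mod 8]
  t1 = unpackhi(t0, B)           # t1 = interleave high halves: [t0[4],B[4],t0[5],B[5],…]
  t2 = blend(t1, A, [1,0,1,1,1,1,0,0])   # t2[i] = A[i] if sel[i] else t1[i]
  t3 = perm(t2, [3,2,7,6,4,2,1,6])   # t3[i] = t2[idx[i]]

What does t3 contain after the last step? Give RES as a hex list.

RES = [0xf1, 0x02, 0x86, 0xf1, 0xd2, 0x02, 0x95, 0xf1]

t0 = [0xd2, 0x77, 0xeb, 0x1f, 0xf7, 0xa1, 0x02, 0xf1]
t1 = [0xf7, 0x95, 0xa1, 0xad, 0x02, 0xbf, 0xf1, 0x86]
t2 = [0xf7, 0x95, 0x02, 0xf1, 0xd2, 0x77, 0xf1, 0x86]
t3 = [0xf1, 0x02, 0x86, 0xf1, 0xd2, 0x02, 0x95, 0xf1]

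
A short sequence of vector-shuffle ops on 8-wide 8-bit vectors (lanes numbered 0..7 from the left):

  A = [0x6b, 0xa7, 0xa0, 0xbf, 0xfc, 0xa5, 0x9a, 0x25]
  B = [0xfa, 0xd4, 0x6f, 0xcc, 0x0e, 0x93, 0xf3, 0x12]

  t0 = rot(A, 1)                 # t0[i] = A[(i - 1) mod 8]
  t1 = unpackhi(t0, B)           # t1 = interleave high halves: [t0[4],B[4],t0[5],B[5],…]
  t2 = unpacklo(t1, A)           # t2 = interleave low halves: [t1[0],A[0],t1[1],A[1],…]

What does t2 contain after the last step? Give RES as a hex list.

  t0: 25 6b a7 a0 bf fc a5 9a
  t1: bf 0e fc 93 a5 f3 9a 12
  t2: bf 6b 0e a7 fc a0 93 bf

RES = [ 0xbf  0x6b  0x0e  0xa7  0xfc  0xa0  0x93  0xbf ]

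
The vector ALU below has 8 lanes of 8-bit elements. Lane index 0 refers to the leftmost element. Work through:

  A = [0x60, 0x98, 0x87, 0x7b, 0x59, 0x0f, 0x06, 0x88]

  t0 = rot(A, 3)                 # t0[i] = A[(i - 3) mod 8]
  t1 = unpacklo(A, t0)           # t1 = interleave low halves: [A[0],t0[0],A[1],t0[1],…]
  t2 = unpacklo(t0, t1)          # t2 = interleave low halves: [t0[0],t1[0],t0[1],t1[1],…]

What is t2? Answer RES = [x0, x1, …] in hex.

RES = [0x0f, 0x60, 0x06, 0x0f, 0x88, 0x98, 0x60, 0x06]

t0 = [0x0f, 0x06, 0x88, 0x60, 0x98, 0x87, 0x7b, 0x59]
t1 = [0x60, 0x0f, 0x98, 0x06, 0x87, 0x88, 0x7b, 0x60]
t2 = [0x0f, 0x60, 0x06, 0x0f, 0x88, 0x98, 0x60, 0x06]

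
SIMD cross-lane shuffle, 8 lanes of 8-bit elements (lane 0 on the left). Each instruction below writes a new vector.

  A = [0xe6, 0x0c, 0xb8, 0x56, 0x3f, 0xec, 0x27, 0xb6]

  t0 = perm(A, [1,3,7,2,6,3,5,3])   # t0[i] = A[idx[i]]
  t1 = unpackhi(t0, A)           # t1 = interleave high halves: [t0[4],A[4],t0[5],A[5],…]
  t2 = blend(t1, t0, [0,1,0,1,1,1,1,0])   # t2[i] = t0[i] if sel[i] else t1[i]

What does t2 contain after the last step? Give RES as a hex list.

RES = [ 0x27  0x56  0x56  0xb8  0x27  0x56  0xec  0xb6 ]

t0 = [0x0c, 0x56, 0xb6, 0xb8, 0x27, 0x56, 0xec, 0x56]
t1 = [0x27, 0x3f, 0x56, 0xec, 0xec, 0x27, 0x56, 0xb6]
t2 = [0x27, 0x56, 0x56, 0xb8, 0x27, 0x56, 0xec, 0xb6]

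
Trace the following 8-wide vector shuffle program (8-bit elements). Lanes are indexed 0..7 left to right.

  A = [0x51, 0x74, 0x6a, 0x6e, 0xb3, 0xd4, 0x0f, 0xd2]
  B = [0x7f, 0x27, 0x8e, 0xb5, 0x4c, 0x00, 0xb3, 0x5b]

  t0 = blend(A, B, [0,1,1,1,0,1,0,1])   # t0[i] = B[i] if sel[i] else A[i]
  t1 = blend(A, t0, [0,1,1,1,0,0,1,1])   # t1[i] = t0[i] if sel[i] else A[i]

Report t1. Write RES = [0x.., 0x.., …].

  t0: 51 27 8e b5 b3 00 0f 5b
  t1: 51 27 8e b5 b3 d4 0f 5b

RES = [ 0x51  0x27  0x8e  0xb5  0xb3  0xd4  0x0f  0x5b ]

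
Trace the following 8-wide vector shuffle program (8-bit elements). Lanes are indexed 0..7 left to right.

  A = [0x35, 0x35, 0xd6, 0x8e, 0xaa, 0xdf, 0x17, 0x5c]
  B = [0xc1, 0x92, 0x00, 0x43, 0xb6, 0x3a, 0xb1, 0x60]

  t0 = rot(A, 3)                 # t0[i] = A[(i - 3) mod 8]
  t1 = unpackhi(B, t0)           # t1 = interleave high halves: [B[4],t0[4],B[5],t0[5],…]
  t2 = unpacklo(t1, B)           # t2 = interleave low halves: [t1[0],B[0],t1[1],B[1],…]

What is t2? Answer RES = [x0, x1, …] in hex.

RES = [0xb6, 0xc1, 0x35, 0x92, 0x3a, 0x00, 0xd6, 0x43]

t0 = [0xdf, 0x17, 0x5c, 0x35, 0x35, 0xd6, 0x8e, 0xaa]
t1 = [0xb6, 0x35, 0x3a, 0xd6, 0xb1, 0x8e, 0x60, 0xaa]
t2 = [0xb6, 0xc1, 0x35, 0x92, 0x3a, 0x00, 0xd6, 0x43]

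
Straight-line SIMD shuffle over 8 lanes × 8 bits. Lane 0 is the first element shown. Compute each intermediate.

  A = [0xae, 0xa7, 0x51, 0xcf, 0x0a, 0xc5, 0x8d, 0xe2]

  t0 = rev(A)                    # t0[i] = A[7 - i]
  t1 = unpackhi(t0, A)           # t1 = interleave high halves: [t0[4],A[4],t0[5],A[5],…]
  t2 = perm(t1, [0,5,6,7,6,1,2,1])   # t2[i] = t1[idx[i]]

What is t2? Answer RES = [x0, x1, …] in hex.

RES = [0xcf, 0x8d, 0xae, 0xe2, 0xae, 0x0a, 0x51, 0x0a]

  t0: e2 8d c5 0a cf 51 a7 ae
  t1: cf 0a 51 c5 a7 8d ae e2
  t2: cf 8d ae e2 ae 0a 51 0a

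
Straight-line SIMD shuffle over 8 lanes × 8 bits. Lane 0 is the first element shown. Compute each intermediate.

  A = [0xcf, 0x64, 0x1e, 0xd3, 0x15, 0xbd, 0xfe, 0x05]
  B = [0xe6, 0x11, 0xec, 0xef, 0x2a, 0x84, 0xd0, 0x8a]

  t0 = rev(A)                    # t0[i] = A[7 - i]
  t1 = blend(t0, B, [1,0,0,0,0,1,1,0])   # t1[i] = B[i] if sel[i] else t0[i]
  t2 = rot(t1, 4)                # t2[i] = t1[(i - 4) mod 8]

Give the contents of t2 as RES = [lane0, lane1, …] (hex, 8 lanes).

  t0: 05 fe bd 15 d3 1e 64 cf
  t1: e6 fe bd 15 d3 84 d0 cf
  t2: d3 84 d0 cf e6 fe bd 15

RES = [ 0xd3  0x84  0xd0  0xcf  0xe6  0xfe  0xbd  0x15 ]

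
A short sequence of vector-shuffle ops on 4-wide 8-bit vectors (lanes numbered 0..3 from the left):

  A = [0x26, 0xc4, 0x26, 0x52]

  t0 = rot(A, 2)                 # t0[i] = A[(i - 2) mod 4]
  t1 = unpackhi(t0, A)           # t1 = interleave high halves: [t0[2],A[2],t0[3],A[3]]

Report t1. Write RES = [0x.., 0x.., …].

RES = [ 0x26  0x26  0xc4  0x52 ]

t0 = [0x26, 0x52, 0x26, 0xc4]
t1 = [0x26, 0x26, 0xc4, 0x52]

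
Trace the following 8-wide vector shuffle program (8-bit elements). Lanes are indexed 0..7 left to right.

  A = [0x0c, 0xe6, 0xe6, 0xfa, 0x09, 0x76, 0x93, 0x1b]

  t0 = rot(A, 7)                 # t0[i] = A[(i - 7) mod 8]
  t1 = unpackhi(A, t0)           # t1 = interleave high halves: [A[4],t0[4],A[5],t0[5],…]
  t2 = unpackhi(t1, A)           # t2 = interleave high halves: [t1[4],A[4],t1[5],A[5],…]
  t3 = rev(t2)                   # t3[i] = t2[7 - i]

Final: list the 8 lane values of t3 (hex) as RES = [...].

  t0: e6 e6 fa 09 76 93 1b 0c
  t1: 09 76 76 93 93 1b 1b 0c
  t2: 93 09 1b 76 1b 93 0c 1b
  t3: 1b 0c 93 1b 76 1b 09 93

RES = [ 0x1b  0x0c  0x93  0x1b  0x76  0x1b  0x09  0x93 ]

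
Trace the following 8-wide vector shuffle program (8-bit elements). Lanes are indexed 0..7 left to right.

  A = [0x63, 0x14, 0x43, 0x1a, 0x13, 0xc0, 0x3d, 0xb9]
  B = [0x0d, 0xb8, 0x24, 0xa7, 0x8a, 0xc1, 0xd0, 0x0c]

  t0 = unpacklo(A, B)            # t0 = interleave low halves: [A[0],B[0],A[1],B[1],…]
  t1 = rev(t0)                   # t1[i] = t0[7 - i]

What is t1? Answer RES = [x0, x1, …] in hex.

RES = [ 0xa7  0x1a  0x24  0x43  0xb8  0x14  0x0d  0x63 ]

→ t0 |63|0d|14|b8|43|24|1a|a7|
→ t1 |a7|1a|24|43|b8|14|0d|63|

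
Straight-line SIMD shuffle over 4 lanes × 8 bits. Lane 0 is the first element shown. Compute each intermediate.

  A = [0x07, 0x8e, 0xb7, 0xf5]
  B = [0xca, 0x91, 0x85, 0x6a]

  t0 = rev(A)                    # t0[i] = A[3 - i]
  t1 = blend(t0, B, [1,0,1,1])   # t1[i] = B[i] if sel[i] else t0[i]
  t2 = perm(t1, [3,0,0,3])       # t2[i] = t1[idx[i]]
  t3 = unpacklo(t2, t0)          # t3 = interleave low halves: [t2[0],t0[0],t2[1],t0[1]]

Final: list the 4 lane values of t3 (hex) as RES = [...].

RES = [ 0x6a  0xf5  0xca  0xb7 ]

t0 = [0xf5, 0xb7, 0x8e, 0x07]
t1 = [0xca, 0xb7, 0x85, 0x6a]
t2 = [0x6a, 0xca, 0xca, 0x6a]
t3 = [0x6a, 0xf5, 0xca, 0xb7]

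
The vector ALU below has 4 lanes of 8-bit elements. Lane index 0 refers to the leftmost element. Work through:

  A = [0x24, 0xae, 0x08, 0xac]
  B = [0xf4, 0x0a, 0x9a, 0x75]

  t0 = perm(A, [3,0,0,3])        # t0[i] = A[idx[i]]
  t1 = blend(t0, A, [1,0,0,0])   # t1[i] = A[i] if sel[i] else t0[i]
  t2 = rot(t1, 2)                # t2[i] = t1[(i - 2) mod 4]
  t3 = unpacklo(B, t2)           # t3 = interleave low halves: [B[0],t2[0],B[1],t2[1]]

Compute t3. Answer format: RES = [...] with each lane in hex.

RES = [ 0xf4  0x24  0x0a  0xac ]

→ t0 |ac|24|24|ac|
→ t1 |24|24|24|ac|
→ t2 |24|ac|24|24|
→ t3 |f4|24|0a|ac|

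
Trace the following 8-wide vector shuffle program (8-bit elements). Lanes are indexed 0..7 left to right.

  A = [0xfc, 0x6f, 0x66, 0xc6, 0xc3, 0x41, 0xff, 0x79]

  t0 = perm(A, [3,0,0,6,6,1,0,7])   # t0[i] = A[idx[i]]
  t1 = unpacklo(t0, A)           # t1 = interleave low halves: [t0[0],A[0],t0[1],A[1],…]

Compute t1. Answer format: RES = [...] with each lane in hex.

→ t0 |c6|fc|fc|ff|ff|6f|fc|79|
→ t1 |c6|fc|fc|6f|fc|66|ff|c6|

RES = [ 0xc6  0xfc  0xfc  0x6f  0xfc  0x66  0xff  0xc6 ]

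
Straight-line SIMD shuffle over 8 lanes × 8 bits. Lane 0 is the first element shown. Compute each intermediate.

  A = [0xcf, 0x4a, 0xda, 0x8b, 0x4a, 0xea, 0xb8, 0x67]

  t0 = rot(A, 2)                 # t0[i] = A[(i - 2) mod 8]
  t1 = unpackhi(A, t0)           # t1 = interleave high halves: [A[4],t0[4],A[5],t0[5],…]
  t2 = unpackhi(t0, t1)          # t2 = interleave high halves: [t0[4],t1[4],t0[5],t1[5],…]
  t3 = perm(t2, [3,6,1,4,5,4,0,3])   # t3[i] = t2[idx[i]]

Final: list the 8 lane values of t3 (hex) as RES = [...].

→ t0 |b8|67|cf|4a|da|8b|4a|ea|
→ t1 |4a|da|ea|8b|b8|4a|67|ea|
→ t2 |da|b8|8b|4a|4a|67|ea|ea|
→ t3 |4a|ea|b8|4a|67|4a|da|4a|

RES = [ 0x4a  0xea  0xb8  0x4a  0x67  0x4a  0xda  0x4a ]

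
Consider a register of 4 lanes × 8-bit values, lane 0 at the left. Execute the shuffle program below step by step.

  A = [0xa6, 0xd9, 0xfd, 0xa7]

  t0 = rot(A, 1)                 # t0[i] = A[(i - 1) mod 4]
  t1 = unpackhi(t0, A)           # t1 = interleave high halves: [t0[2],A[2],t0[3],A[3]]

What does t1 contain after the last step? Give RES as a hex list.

t0 = [0xa7, 0xa6, 0xd9, 0xfd]
t1 = [0xd9, 0xfd, 0xfd, 0xa7]

RES = [0xd9, 0xfd, 0xfd, 0xa7]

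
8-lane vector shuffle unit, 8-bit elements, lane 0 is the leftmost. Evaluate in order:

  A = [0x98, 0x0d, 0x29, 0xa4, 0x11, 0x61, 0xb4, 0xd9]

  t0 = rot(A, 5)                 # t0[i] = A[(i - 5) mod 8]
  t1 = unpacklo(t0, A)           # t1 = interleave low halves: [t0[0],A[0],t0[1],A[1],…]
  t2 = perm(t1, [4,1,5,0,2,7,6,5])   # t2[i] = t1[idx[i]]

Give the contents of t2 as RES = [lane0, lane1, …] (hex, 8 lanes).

→ t0 |a4|11|61|b4|d9|98|0d|29|
→ t1 |a4|98|11|0d|61|29|b4|a4|
→ t2 |61|98|29|a4|11|a4|b4|29|

RES = [0x61, 0x98, 0x29, 0xa4, 0x11, 0xa4, 0xb4, 0x29]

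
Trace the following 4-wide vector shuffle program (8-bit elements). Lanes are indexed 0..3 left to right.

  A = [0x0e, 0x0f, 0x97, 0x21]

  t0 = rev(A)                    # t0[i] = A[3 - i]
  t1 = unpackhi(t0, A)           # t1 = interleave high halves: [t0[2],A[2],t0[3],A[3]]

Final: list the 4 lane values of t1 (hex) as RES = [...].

t0 = [0x21, 0x97, 0x0f, 0x0e]
t1 = [0x0f, 0x97, 0x0e, 0x21]

RES = [ 0x0f  0x97  0x0e  0x21 ]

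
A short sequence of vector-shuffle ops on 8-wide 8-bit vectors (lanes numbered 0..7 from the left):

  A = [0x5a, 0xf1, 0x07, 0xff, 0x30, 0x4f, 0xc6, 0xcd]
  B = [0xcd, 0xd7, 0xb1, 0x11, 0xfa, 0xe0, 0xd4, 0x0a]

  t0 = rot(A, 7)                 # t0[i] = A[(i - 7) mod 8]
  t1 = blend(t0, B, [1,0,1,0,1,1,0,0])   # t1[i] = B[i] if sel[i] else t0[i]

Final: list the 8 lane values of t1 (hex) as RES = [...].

t0 = [0xf1, 0x07, 0xff, 0x30, 0x4f, 0xc6, 0xcd, 0x5a]
t1 = [0xcd, 0x07, 0xb1, 0x30, 0xfa, 0xe0, 0xcd, 0x5a]

RES = [0xcd, 0x07, 0xb1, 0x30, 0xfa, 0xe0, 0xcd, 0x5a]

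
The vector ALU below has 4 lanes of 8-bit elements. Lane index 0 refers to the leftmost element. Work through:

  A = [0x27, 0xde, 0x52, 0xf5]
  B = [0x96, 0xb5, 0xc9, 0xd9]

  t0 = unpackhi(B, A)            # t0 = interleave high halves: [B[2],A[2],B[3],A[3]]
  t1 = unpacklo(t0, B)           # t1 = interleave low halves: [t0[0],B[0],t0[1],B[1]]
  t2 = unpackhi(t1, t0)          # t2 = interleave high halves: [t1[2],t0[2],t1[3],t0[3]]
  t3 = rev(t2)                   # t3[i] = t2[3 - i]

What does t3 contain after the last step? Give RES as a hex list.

RES = [0xf5, 0xb5, 0xd9, 0x52]

→ t0 |c9|52|d9|f5|
→ t1 |c9|96|52|b5|
→ t2 |52|d9|b5|f5|
→ t3 |f5|b5|d9|52|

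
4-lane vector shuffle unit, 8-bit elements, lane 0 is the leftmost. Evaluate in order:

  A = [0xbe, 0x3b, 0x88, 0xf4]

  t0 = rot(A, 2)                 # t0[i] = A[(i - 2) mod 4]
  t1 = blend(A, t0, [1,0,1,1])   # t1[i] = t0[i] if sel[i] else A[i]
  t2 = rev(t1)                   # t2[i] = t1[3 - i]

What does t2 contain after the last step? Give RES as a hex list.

RES = [ 0x3b  0xbe  0x3b  0x88 ]

  t0: 88 f4 be 3b
  t1: 88 3b be 3b
  t2: 3b be 3b 88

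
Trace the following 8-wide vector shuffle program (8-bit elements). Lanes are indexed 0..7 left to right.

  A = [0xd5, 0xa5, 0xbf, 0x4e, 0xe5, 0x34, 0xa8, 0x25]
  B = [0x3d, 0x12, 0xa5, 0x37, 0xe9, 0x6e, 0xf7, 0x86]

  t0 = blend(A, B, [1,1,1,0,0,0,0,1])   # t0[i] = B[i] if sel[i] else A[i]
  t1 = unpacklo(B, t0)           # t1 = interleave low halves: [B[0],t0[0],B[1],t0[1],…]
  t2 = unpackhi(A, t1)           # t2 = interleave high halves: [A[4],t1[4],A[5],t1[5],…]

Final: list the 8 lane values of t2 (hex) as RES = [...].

RES = [ 0xe5  0xa5  0x34  0xa5  0xa8  0x37  0x25  0x4e ]

→ t0 |3d|12|a5|4e|e5|34|a8|86|
→ t1 |3d|3d|12|12|a5|a5|37|4e|
→ t2 |e5|a5|34|a5|a8|37|25|4e|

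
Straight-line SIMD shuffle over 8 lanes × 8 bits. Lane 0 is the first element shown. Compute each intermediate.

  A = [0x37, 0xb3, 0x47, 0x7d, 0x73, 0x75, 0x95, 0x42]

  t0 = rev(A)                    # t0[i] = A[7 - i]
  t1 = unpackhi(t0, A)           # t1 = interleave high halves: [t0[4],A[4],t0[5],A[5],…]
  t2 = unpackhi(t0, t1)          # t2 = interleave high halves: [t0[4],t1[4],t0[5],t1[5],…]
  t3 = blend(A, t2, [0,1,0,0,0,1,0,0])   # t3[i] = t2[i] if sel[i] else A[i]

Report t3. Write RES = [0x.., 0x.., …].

RES = [0x37, 0xb3, 0x47, 0x7d, 0x73, 0x37, 0x95, 0x42]

→ t0 |42|95|75|73|7d|47|b3|37|
→ t1 |7d|73|47|75|b3|95|37|42|
→ t2 |7d|b3|47|95|b3|37|37|42|
→ t3 |37|b3|47|7d|73|37|95|42|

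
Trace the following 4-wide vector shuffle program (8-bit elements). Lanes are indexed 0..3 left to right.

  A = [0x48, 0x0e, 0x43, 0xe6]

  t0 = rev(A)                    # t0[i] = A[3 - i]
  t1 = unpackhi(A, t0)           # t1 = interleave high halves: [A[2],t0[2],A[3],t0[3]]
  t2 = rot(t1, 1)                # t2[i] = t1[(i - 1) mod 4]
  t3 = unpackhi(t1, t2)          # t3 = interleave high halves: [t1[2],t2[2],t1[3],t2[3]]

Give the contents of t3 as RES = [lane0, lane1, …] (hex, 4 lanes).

→ t0 |e6|43|0e|48|
→ t1 |43|0e|e6|48|
→ t2 |48|43|0e|e6|
→ t3 |e6|0e|48|e6|

RES = [ 0xe6  0x0e  0x48  0xe6 ]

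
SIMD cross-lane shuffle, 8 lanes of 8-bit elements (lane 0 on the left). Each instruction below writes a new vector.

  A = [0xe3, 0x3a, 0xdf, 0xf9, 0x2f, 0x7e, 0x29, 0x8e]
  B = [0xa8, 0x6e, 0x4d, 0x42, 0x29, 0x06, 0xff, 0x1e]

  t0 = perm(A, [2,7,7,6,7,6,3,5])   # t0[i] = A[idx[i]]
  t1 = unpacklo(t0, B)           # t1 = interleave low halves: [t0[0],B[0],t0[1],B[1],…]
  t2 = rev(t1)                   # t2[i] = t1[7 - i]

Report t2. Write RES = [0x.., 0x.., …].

  t0: df 8e 8e 29 8e 29 f9 7e
  t1: df a8 8e 6e 8e 4d 29 42
  t2: 42 29 4d 8e 6e 8e a8 df

RES = [ 0x42  0x29  0x4d  0x8e  0x6e  0x8e  0xa8  0xdf ]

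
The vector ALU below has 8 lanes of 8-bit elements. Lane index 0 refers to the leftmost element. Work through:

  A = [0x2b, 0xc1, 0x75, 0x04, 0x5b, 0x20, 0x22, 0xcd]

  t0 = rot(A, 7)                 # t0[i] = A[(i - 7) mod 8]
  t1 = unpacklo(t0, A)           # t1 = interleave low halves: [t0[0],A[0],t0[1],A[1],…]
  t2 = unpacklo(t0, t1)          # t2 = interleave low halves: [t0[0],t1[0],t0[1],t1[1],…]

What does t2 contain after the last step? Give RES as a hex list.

RES = [ 0xc1  0xc1  0x75  0x2b  0x04  0x75  0x5b  0xc1 ]

  t0: c1 75 04 5b 20 22 cd 2b
  t1: c1 2b 75 c1 04 75 5b 04
  t2: c1 c1 75 2b 04 75 5b c1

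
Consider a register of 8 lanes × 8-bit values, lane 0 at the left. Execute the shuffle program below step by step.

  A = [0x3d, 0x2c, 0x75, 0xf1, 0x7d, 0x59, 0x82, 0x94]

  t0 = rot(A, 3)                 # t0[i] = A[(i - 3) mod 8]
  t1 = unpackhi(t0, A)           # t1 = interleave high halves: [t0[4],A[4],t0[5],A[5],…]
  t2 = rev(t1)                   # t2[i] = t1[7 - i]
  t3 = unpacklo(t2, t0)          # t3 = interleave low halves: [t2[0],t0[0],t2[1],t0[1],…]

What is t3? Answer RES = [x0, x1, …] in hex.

t0 = [0x59, 0x82, 0x94, 0x3d, 0x2c, 0x75, 0xf1, 0x7d]
t1 = [0x2c, 0x7d, 0x75, 0x59, 0xf1, 0x82, 0x7d, 0x94]
t2 = [0x94, 0x7d, 0x82, 0xf1, 0x59, 0x75, 0x7d, 0x2c]
t3 = [0x94, 0x59, 0x7d, 0x82, 0x82, 0x94, 0xf1, 0x3d]

RES = [ 0x94  0x59  0x7d  0x82  0x82  0x94  0xf1  0x3d ]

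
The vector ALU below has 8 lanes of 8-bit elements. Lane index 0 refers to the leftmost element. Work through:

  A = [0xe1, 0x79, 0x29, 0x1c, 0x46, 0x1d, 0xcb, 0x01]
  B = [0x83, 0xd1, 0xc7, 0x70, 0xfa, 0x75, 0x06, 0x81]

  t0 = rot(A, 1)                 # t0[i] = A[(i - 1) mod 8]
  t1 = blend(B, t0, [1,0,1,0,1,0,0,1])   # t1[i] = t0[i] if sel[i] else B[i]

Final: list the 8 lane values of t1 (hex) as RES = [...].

RES = [ 0x01  0xd1  0x79  0x70  0x1c  0x75  0x06  0xcb ]

  t0: 01 e1 79 29 1c 46 1d cb
  t1: 01 d1 79 70 1c 75 06 cb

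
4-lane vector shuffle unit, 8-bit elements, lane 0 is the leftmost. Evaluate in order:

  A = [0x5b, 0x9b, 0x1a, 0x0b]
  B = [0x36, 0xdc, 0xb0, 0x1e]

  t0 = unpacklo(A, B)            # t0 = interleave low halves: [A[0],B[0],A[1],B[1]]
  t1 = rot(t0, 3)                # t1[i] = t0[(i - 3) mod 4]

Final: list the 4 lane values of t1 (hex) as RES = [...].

  t0: 5b 36 9b dc
  t1: 36 9b dc 5b

RES = [0x36, 0x9b, 0xdc, 0x5b]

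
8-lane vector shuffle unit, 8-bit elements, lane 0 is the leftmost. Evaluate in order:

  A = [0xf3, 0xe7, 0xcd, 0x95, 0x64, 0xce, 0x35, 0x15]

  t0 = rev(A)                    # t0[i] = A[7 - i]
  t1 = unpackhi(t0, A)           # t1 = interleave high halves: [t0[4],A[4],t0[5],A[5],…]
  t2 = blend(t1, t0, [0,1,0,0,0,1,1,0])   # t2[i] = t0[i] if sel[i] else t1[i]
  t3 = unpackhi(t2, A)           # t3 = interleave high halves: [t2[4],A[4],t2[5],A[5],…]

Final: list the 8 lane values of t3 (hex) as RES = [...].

RES = [0xe7, 0x64, 0xcd, 0xce, 0xe7, 0x35, 0x15, 0x15]

t0 = [0x15, 0x35, 0xce, 0x64, 0x95, 0xcd, 0xe7, 0xf3]
t1 = [0x95, 0x64, 0xcd, 0xce, 0xe7, 0x35, 0xf3, 0x15]
t2 = [0x95, 0x35, 0xcd, 0xce, 0xe7, 0xcd, 0xe7, 0x15]
t3 = [0xe7, 0x64, 0xcd, 0xce, 0xe7, 0x35, 0x15, 0x15]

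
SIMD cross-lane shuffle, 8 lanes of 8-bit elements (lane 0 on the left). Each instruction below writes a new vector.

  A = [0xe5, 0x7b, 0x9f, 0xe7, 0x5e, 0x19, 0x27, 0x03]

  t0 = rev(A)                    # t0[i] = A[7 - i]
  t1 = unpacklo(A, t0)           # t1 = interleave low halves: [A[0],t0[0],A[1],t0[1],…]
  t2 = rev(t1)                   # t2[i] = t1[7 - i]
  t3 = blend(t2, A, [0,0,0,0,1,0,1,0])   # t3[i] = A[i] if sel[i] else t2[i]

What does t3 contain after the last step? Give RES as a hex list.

  t0: 03 27 19 5e e7 9f 7b e5
  t1: e5 03 7b 27 9f 19 e7 5e
  t2: 5e e7 19 9f 27 7b 03 e5
  t3: 5e e7 19 9f 5e 7b 27 e5

RES = [0x5e, 0xe7, 0x19, 0x9f, 0x5e, 0x7b, 0x27, 0xe5]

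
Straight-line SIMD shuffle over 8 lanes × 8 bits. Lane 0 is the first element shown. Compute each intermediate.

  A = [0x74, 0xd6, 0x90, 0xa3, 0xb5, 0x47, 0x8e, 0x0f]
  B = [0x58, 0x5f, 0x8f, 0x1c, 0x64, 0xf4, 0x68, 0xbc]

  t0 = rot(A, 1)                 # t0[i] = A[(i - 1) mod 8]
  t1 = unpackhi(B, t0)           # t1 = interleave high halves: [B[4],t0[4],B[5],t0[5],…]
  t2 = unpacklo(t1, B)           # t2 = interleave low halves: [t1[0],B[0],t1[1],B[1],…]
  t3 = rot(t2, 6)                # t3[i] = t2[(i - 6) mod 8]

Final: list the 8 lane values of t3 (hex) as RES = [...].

  t0: 0f 74 d6 90 a3 b5 47 8e
  t1: 64 a3 f4 b5 68 47 bc 8e
  t2: 64 58 a3 5f f4 8f b5 1c
  t3: a3 5f f4 8f b5 1c 64 58

RES = [0xa3, 0x5f, 0xf4, 0x8f, 0xb5, 0x1c, 0x64, 0x58]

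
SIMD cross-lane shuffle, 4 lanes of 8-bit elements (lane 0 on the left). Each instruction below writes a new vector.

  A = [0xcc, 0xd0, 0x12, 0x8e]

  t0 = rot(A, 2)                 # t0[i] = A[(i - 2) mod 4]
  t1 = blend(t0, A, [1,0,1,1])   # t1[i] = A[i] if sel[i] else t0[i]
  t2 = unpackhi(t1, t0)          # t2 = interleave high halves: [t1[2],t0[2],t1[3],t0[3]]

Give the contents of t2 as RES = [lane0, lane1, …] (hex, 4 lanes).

RES = [ 0x12  0xcc  0x8e  0xd0 ]

t0 = [0x12, 0x8e, 0xcc, 0xd0]
t1 = [0xcc, 0x8e, 0x12, 0x8e]
t2 = [0x12, 0xcc, 0x8e, 0xd0]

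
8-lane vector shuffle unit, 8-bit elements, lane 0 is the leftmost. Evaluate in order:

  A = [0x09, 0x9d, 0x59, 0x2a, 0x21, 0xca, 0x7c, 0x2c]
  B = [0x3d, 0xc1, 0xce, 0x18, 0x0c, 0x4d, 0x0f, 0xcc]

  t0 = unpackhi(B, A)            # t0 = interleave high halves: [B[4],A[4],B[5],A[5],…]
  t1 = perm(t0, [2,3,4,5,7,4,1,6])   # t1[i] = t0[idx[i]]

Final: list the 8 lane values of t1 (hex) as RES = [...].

RES = [0x4d, 0xca, 0x0f, 0x7c, 0x2c, 0x0f, 0x21, 0xcc]

  t0: 0c 21 4d ca 0f 7c cc 2c
  t1: 4d ca 0f 7c 2c 0f 21 cc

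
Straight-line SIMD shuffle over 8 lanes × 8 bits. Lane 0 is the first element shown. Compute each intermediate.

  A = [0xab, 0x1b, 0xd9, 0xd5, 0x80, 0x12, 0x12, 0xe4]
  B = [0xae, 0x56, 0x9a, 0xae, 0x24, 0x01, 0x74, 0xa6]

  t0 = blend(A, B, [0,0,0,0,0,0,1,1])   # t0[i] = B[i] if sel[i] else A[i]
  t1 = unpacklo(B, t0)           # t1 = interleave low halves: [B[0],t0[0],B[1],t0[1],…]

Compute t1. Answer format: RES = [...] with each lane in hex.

→ t0 |ab|1b|d9|d5|80|12|74|a6|
→ t1 |ae|ab|56|1b|9a|d9|ae|d5|

RES = [ 0xae  0xab  0x56  0x1b  0x9a  0xd9  0xae  0xd5 ]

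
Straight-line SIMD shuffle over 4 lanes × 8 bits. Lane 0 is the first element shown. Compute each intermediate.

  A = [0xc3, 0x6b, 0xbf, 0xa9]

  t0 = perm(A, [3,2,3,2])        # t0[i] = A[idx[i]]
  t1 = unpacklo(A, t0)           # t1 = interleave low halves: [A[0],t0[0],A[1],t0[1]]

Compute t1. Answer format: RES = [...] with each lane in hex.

  t0: a9 bf a9 bf
  t1: c3 a9 6b bf

RES = [0xc3, 0xa9, 0x6b, 0xbf]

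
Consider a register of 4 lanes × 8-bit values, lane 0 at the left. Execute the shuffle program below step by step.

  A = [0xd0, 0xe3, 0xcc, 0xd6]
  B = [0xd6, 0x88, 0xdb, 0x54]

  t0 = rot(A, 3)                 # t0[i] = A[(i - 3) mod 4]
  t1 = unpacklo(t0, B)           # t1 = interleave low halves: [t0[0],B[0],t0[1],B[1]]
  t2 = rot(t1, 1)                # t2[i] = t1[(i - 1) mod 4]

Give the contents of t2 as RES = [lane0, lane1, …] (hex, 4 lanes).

RES = [ 0x88  0xe3  0xd6  0xcc ]

t0 = [0xe3, 0xcc, 0xd6, 0xd0]
t1 = [0xe3, 0xd6, 0xcc, 0x88]
t2 = [0x88, 0xe3, 0xd6, 0xcc]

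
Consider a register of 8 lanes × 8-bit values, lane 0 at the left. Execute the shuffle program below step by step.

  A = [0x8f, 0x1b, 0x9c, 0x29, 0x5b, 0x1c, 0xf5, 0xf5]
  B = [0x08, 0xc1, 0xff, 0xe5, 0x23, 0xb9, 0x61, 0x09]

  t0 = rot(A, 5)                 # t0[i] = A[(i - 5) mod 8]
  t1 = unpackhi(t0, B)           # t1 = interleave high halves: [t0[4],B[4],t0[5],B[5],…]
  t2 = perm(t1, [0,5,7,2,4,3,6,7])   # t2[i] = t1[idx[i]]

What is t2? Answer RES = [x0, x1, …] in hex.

→ t0 |29|5b|1c|f5|f5|8f|1b|9c|
→ t1 |f5|23|8f|b9|1b|61|9c|09|
→ t2 |f5|61|09|8f|1b|b9|9c|09|

RES = [ 0xf5  0x61  0x09  0x8f  0x1b  0xb9  0x9c  0x09 ]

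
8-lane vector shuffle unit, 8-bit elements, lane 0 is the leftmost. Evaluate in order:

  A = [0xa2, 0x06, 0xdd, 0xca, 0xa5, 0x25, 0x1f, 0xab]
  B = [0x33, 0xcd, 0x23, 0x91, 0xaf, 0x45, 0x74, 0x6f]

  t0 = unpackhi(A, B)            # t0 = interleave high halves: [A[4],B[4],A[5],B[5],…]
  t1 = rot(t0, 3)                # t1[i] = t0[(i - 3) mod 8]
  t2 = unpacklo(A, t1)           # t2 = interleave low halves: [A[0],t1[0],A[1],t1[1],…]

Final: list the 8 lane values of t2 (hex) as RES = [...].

RES = [ 0xa2  0x74  0x06  0xab  0xdd  0x6f  0xca  0xa5 ]

  t0: a5 af 25 45 1f 74 ab 6f
  t1: 74 ab 6f a5 af 25 45 1f
  t2: a2 74 06 ab dd 6f ca a5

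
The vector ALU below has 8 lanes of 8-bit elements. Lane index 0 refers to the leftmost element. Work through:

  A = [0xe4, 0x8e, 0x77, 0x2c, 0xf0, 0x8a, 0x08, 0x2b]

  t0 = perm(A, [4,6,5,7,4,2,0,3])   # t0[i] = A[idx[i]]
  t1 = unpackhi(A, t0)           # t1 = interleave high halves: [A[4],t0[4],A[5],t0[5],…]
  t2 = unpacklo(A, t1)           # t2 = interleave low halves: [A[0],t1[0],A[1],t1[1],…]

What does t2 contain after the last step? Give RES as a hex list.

→ t0 |f0|08|8a|2b|f0|77|e4|2c|
→ t1 |f0|f0|8a|77|08|e4|2b|2c|
→ t2 |e4|f0|8e|f0|77|8a|2c|77|

RES = [0xe4, 0xf0, 0x8e, 0xf0, 0x77, 0x8a, 0x2c, 0x77]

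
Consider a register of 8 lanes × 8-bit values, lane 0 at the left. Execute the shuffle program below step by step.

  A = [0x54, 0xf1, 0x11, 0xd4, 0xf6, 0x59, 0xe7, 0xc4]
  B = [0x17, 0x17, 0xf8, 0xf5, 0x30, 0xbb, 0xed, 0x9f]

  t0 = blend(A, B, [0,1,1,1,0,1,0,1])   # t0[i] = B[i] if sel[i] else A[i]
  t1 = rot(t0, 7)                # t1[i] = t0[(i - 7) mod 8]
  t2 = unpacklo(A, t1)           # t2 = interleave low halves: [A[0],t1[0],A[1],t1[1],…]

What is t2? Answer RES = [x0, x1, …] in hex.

RES = [ 0x54  0x17  0xf1  0xf8  0x11  0xf5  0xd4  0xf6 ]

t0 = [0x54, 0x17, 0xf8, 0xf5, 0xf6, 0xbb, 0xe7, 0x9f]
t1 = [0x17, 0xf8, 0xf5, 0xf6, 0xbb, 0xe7, 0x9f, 0x54]
t2 = [0x54, 0x17, 0xf1, 0xf8, 0x11, 0xf5, 0xd4, 0xf6]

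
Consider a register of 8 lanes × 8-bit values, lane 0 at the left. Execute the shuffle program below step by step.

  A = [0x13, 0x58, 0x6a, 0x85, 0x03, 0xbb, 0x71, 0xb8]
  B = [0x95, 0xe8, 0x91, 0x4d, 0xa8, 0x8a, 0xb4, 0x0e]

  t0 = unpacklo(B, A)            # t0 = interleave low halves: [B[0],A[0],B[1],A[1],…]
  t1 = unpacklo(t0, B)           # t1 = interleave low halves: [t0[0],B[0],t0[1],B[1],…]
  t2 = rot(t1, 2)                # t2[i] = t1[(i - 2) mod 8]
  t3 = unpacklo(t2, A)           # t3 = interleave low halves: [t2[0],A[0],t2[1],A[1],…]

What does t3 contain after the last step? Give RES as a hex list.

RES = [0x58, 0x13, 0x4d, 0x58, 0x95, 0x6a, 0x95, 0x85]

→ t0 |95|13|e8|58|91|6a|4d|85|
→ t1 |95|95|13|e8|e8|91|58|4d|
→ t2 |58|4d|95|95|13|e8|e8|91|
→ t3 |58|13|4d|58|95|6a|95|85|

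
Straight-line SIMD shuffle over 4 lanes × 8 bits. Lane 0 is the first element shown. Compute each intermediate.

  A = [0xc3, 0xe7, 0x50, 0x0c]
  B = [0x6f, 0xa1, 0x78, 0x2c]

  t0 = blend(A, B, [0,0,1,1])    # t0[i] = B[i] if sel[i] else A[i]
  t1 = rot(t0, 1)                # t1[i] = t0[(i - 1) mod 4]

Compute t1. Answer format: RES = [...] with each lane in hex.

t0 = [0xc3, 0xe7, 0x78, 0x2c]
t1 = [0x2c, 0xc3, 0xe7, 0x78]

RES = [ 0x2c  0xc3  0xe7  0x78 ]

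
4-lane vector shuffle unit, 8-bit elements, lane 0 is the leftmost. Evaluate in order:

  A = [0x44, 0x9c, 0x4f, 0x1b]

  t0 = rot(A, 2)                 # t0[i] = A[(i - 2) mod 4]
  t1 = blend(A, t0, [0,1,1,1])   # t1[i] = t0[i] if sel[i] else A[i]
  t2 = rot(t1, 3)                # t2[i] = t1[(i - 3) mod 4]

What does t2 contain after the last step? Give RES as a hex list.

RES = [ 0x1b  0x44  0x9c  0x44 ]

t0 = [0x4f, 0x1b, 0x44, 0x9c]
t1 = [0x44, 0x1b, 0x44, 0x9c]
t2 = [0x1b, 0x44, 0x9c, 0x44]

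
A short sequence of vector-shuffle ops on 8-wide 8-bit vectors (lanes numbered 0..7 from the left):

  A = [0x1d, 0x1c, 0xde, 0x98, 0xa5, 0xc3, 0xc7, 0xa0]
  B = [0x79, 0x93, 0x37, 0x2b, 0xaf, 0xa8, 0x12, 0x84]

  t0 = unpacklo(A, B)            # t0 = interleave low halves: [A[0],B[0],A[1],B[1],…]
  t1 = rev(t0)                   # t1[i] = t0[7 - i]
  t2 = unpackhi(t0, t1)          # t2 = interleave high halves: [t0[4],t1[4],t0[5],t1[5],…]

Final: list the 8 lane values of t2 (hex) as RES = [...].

t0 = [0x1d, 0x79, 0x1c, 0x93, 0xde, 0x37, 0x98, 0x2b]
t1 = [0x2b, 0x98, 0x37, 0xde, 0x93, 0x1c, 0x79, 0x1d]
t2 = [0xde, 0x93, 0x37, 0x1c, 0x98, 0x79, 0x2b, 0x1d]

RES = [0xde, 0x93, 0x37, 0x1c, 0x98, 0x79, 0x2b, 0x1d]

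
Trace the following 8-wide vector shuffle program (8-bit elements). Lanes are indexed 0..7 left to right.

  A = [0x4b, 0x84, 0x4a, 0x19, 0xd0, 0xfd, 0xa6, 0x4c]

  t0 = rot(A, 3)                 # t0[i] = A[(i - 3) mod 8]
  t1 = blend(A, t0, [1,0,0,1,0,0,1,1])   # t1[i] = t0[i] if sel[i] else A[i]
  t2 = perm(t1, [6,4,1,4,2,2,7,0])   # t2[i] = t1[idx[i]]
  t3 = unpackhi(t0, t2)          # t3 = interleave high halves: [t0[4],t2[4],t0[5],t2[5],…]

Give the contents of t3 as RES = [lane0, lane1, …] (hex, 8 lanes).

→ t0 |fd|a6|4c|4b|84|4a|19|d0|
→ t1 |fd|84|4a|4b|d0|fd|19|d0|
→ t2 |19|d0|84|d0|4a|4a|d0|fd|
→ t3 |84|4a|4a|4a|19|d0|d0|fd|

RES = [0x84, 0x4a, 0x4a, 0x4a, 0x19, 0xd0, 0xd0, 0xfd]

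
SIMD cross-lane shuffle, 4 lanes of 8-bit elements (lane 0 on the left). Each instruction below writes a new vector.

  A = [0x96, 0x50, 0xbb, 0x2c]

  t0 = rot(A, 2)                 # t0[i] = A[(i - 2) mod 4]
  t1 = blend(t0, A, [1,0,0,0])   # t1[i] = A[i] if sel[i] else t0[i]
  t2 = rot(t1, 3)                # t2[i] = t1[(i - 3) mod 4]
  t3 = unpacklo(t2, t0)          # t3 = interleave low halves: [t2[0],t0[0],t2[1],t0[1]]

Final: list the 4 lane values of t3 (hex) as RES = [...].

  t0: bb 2c 96 50
  t1: 96 2c 96 50
  t2: 2c 96 50 96
  t3: 2c bb 96 2c

RES = [ 0x2c  0xbb  0x96  0x2c ]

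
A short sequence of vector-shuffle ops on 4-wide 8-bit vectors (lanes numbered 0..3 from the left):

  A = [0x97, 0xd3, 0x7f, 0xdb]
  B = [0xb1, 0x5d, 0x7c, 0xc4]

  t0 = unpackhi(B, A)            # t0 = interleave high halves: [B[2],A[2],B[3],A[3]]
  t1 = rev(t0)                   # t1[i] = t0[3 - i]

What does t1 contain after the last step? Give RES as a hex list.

RES = [0xdb, 0xc4, 0x7f, 0x7c]

→ t0 |7c|7f|c4|db|
→ t1 |db|c4|7f|7c|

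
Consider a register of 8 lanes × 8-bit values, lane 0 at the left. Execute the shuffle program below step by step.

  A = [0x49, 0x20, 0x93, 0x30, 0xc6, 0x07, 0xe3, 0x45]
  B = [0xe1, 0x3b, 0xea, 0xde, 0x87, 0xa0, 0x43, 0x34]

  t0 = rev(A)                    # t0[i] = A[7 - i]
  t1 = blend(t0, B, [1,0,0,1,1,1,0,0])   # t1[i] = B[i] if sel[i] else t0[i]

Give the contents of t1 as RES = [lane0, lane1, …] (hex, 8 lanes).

t0 = [0x45, 0xe3, 0x07, 0xc6, 0x30, 0x93, 0x20, 0x49]
t1 = [0xe1, 0xe3, 0x07, 0xde, 0x87, 0xa0, 0x20, 0x49]

RES = [ 0xe1  0xe3  0x07  0xde  0x87  0xa0  0x20  0x49 ]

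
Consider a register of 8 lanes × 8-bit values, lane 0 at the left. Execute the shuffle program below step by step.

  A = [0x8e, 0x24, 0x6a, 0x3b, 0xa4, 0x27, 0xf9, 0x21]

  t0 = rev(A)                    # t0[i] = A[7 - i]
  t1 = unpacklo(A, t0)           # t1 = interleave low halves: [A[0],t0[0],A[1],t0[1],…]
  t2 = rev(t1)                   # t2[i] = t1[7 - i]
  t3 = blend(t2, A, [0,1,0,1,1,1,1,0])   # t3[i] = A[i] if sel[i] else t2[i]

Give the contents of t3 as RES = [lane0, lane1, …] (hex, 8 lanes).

  t0: 21 f9 27 a4 3b 6a 24 8e
  t1: 8e 21 24 f9 6a 27 3b a4
  t2: a4 3b 27 6a f9 24 21 8e
  t3: a4 24 27 3b a4 27 f9 8e

RES = [0xa4, 0x24, 0x27, 0x3b, 0xa4, 0x27, 0xf9, 0x8e]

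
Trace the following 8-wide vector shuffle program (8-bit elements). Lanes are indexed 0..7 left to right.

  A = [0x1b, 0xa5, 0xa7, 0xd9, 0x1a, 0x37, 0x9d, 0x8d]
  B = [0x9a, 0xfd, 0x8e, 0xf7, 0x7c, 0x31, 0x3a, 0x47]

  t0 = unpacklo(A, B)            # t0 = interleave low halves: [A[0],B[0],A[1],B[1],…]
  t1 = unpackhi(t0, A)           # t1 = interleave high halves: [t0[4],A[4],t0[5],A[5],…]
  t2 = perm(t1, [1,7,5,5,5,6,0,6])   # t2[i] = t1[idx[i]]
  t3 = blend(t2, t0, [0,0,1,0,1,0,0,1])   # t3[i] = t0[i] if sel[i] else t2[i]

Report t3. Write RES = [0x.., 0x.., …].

t0 = [0x1b, 0x9a, 0xa5, 0xfd, 0xa7, 0x8e, 0xd9, 0xf7]
t1 = [0xa7, 0x1a, 0x8e, 0x37, 0xd9, 0x9d, 0xf7, 0x8d]
t2 = [0x1a, 0x8d, 0x9d, 0x9d, 0x9d, 0xf7, 0xa7, 0xf7]
t3 = [0x1a, 0x8d, 0xa5, 0x9d, 0xa7, 0xf7, 0xa7, 0xf7]

RES = [ 0x1a  0x8d  0xa5  0x9d  0xa7  0xf7  0xa7  0xf7 ]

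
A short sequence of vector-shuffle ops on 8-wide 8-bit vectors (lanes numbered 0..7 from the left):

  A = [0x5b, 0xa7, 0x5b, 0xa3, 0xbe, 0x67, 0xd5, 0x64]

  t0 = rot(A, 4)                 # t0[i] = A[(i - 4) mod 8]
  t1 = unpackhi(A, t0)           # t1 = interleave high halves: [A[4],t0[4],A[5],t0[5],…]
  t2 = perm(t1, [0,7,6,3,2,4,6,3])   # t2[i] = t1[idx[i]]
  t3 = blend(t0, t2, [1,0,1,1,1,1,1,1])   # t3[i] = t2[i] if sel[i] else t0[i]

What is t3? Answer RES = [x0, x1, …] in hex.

RES = [0xbe, 0x67, 0x64, 0xa7, 0x67, 0xd5, 0x64, 0xa7]

  t0: be 67 d5 64 5b a7 5b a3
  t1: be 5b 67 a7 d5 5b 64 a3
  t2: be a3 64 a7 67 d5 64 a7
  t3: be 67 64 a7 67 d5 64 a7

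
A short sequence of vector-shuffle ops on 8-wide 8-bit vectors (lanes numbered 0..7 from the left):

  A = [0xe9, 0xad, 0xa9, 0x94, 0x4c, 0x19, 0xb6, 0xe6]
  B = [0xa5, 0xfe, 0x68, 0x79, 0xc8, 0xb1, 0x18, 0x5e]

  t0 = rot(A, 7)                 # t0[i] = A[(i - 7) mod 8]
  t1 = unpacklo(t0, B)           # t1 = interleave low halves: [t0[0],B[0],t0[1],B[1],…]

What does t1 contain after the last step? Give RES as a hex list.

→ t0 |ad|a9|94|4c|19|b6|e6|e9|
→ t1 |ad|a5|a9|fe|94|68|4c|79|

RES = [0xad, 0xa5, 0xa9, 0xfe, 0x94, 0x68, 0x4c, 0x79]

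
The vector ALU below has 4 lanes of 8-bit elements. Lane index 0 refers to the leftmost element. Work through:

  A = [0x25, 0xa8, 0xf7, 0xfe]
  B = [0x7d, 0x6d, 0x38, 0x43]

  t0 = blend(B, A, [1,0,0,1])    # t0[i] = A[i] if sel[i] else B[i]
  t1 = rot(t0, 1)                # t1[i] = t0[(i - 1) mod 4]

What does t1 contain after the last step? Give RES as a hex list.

RES = [ 0xfe  0x25  0x6d  0x38 ]

t0 = [0x25, 0x6d, 0x38, 0xfe]
t1 = [0xfe, 0x25, 0x6d, 0x38]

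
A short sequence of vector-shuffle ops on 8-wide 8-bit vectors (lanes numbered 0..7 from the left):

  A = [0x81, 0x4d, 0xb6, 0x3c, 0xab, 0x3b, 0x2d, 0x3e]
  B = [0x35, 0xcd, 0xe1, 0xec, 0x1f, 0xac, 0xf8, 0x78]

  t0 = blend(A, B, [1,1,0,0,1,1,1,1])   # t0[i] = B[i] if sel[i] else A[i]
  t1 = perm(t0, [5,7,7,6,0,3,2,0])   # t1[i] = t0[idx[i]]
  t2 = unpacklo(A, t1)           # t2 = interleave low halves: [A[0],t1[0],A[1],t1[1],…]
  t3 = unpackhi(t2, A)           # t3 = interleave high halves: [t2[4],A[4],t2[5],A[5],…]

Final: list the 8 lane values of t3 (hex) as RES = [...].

  t0: 35 cd b6 3c 1f ac f8 78
  t1: ac 78 78 f8 35 3c b6 35
  t2: 81 ac 4d 78 b6 78 3c f8
  t3: b6 ab 78 3b 3c 2d f8 3e

RES = [ 0xb6  0xab  0x78  0x3b  0x3c  0x2d  0xf8  0x3e ]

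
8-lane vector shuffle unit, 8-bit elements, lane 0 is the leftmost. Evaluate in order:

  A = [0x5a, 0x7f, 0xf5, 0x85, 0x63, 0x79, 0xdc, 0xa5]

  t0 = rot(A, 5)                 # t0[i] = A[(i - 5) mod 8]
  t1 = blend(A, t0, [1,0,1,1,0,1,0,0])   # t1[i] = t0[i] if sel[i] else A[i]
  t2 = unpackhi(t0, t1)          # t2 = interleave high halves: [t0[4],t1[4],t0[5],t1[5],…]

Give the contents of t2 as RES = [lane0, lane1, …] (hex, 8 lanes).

  t0: 85 63 79 dc a5 5a 7f f5
  t1: 85 7f 79 dc 63 5a dc a5
  t2: a5 63 5a 5a 7f dc f5 a5

RES = [ 0xa5  0x63  0x5a  0x5a  0x7f  0xdc  0xf5  0xa5 ]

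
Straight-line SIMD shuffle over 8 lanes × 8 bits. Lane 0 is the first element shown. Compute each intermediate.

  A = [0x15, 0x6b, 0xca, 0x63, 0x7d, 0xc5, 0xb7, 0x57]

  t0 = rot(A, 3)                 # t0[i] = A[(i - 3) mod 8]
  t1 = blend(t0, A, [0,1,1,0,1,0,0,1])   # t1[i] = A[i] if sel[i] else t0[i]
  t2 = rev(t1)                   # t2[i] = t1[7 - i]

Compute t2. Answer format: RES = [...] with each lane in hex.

  t0: c5 b7 57 15 6b ca 63 7d
  t1: c5 6b ca 15 7d ca 63 57
  t2: 57 63 ca 7d 15 ca 6b c5

RES = [ 0x57  0x63  0xca  0x7d  0x15  0xca  0x6b  0xc5 ]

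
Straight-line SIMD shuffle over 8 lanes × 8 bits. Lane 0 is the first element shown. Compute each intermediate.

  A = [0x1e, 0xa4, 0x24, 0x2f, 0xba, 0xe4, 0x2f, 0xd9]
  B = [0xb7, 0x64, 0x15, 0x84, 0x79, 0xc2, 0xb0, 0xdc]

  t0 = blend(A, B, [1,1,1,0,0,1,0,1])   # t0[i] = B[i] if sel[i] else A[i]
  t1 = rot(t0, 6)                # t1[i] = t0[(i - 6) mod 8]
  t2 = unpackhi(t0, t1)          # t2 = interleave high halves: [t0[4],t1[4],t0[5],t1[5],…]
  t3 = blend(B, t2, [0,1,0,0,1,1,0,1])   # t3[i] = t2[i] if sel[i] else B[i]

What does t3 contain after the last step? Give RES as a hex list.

RES = [ 0xb7  0x2f  0x15  0x84  0x2f  0xb7  0xb0  0x64 ]

  t0: b7 64 15 2f ba c2 2f dc
  t1: 15 2f ba c2 2f dc b7 64
  t2: ba 2f c2 dc 2f b7 dc 64
  t3: b7 2f 15 84 2f b7 b0 64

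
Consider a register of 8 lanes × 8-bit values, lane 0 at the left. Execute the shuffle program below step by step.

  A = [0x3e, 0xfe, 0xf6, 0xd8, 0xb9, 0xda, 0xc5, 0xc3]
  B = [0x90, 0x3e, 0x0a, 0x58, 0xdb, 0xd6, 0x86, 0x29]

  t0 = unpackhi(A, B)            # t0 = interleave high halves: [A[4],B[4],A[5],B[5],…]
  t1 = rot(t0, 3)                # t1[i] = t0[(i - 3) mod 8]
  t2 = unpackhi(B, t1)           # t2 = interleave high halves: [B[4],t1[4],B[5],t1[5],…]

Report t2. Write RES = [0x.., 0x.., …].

t0 = [0xb9, 0xdb, 0xda, 0xd6, 0xc5, 0x86, 0xc3, 0x29]
t1 = [0x86, 0xc3, 0x29, 0xb9, 0xdb, 0xda, 0xd6, 0xc5]
t2 = [0xdb, 0xdb, 0xd6, 0xda, 0x86, 0xd6, 0x29, 0xc5]

RES = [0xdb, 0xdb, 0xd6, 0xda, 0x86, 0xd6, 0x29, 0xc5]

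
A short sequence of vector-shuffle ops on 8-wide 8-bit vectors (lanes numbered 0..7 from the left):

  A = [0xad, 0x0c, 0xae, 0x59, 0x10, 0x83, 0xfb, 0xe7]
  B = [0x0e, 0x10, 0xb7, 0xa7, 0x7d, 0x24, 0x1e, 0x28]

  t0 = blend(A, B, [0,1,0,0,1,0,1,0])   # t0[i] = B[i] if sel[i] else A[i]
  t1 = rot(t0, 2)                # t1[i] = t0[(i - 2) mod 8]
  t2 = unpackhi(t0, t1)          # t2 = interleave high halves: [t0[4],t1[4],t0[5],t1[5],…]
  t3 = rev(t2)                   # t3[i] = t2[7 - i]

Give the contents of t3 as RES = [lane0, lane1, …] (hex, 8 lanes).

  t0: ad 10 ae 59 7d 83 1e e7
  t1: 1e e7 ad 10 ae 59 7d 83
  t2: 7d ae 83 59 1e 7d e7 83
  t3: 83 e7 7d 1e 59 83 ae 7d

RES = [0x83, 0xe7, 0x7d, 0x1e, 0x59, 0x83, 0xae, 0x7d]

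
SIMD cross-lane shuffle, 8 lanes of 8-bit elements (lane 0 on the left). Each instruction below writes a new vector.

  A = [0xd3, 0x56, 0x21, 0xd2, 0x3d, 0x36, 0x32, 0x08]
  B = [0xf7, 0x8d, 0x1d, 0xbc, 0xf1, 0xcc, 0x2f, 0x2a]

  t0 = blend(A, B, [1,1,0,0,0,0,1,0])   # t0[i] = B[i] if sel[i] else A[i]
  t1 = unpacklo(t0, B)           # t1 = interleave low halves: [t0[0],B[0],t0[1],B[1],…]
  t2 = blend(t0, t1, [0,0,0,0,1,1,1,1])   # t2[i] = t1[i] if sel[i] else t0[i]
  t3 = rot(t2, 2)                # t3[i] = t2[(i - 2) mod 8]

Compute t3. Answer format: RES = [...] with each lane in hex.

  t0: f7 8d 21 d2 3d 36 2f 08
  t1: f7 f7 8d 8d 21 1d d2 bc
  t2: f7 8d 21 d2 21 1d d2 bc
  t3: d2 bc f7 8d 21 d2 21 1d

RES = [ 0xd2  0xbc  0xf7  0x8d  0x21  0xd2  0x21  0x1d ]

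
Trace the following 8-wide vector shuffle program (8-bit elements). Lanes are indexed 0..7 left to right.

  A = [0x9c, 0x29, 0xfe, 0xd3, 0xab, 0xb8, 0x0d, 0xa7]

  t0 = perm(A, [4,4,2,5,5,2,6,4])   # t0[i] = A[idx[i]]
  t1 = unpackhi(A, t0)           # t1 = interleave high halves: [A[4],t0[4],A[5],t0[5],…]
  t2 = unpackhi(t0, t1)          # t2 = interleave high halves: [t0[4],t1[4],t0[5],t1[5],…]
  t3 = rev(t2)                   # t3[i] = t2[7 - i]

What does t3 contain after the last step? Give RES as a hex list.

→ t0 |ab|ab|fe|b8|b8|fe|0d|ab|
→ t1 |ab|b8|b8|fe|0d|0d|a7|ab|
→ t2 |b8|0d|fe|0d|0d|a7|ab|ab|
→ t3 |ab|ab|a7|0d|0d|fe|0d|b8|

RES = [ 0xab  0xab  0xa7  0x0d  0x0d  0xfe  0x0d  0xb8 ]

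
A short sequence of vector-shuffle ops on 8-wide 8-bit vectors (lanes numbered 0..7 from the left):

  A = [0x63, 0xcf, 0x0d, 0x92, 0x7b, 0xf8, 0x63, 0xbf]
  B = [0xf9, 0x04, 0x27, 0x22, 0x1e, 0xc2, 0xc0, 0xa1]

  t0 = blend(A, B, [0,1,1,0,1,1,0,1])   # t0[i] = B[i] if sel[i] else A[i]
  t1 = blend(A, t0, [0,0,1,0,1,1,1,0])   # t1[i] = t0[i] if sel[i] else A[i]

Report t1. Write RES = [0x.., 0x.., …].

t0 = [0x63, 0x04, 0x27, 0x92, 0x1e, 0xc2, 0x63, 0xa1]
t1 = [0x63, 0xcf, 0x27, 0x92, 0x1e, 0xc2, 0x63, 0xbf]

RES = [ 0x63  0xcf  0x27  0x92  0x1e  0xc2  0x63  0xbf ]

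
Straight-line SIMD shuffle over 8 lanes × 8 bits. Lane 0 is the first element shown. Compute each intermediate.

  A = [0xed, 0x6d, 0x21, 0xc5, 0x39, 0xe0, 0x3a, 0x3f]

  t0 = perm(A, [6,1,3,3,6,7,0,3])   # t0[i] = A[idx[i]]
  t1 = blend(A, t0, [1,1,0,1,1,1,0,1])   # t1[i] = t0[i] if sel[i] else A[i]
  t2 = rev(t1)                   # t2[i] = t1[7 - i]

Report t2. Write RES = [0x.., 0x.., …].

RES = [0xc5, 0x3a, 0x3f, 0x3a, 0xc5, 0x21, 0x6d, 0x3a]

t0 = [0x3a, 0x6d, 0xc5, 0xc5, 0x3a, 0x3f, 0xed, 0xc5]
t1 = [0x3a, 0x6d, 0x21, 0xc5, 0x3a, 0x3f, 0x3a, 0xc5]
t2 = [0xc5, 0x3a, 0x3f, 0x3a, 0xc5, 0x21, 0x6d, 0x3a]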